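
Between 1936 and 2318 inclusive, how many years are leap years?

93

Multiples of 4 in [1936,2318]: 96.
Of those, multiples of 100: 4 (not leap unless ÷400).
Multiples of 400: 1.
Leap years = 96 − 4 + 1 = 93.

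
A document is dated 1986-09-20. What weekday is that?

January 1, 1986 is a Wednesday.
Jan 1, 1986 → Feb 1, 1986: 31 days (January has 31).
Feb 1, 1986 → Mar 1, 1986: 28 days (February has 28).
Mar 1, 1986 → Apr 1, 1986: 31 days (March has 31).
Apr 1, 1986 → May 1, 1986: 30 days (April has 30).
May 1, 1986 → Jun 1, 1986: 31 days (May has 31).
Jun 1, 1986 → Jul 1, 1986: 30 days (June has 30).
Jul 1, 1986 → Aug 1, 1986: 31 days (July has 31).
Aug 1, 1986 → Sep 1, 1986: 31 days (August has 31).
Sep 1, 1986 → Sep 20, 1986: 19 days.
Total: 262 days.
262 mod 7 = 3, so Wednesday + 3 = Saturday.

Saturday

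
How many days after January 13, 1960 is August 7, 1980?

7512

Jan 13, 1960 → Jan 13, 1961: 366 days (Feb 29, 1960 is in that span).
Jan 13, 1961 → Jan 13, 1962: 365 days.
Jan 13, 1962 → Jan 13, 1963: 365 days.
Jan 13, 1963 → Jan 13, 1964: 365 days.
Jan 13, 1964 → Jan 13, 1965: 366 days (Feb 29, 1964 is in that span).
Jan 13, 1965 → Jan 13, 1966: 365 days.
Jan 13, 1966 → Jan 13, 1967: 365 days.
Jan 13, 1967 → Jan 13, 1968: 365 days.
Jan 13, 1968 → Jan 13, 1969: 366 days (Feb 29, 1968 is in that span).
Jan 13, 1969 → Jan 13, 1970: 365 days.
Jan 13, 1970 → Jan 13, 1971: 365 days.
Jan 13, 1971 → Jan 13, 1972: 365 days.
Jan 13, 1972 → Jan 13, 1973: 366 days (Feb 29, 1972 is in that span).
Jan 13, 1973 → Jan 13, 1974: 365 days.
Jan 13, 1974 → Jan 13, 1975: 365 days.
Jan 13, 1975 → Jan 13, 1976: 365 days.
Jan 13, 1976 → Jan 13, 1977: 366 days (Feb 29, 1976 is in that span).
Jan 13, 1977 → Jan 13, 1978: 365 days.
Jan 13, 1978 → Jan 13, 1979: 365 days.
Jan 13, 1979 → Jan 13, 1980: 365 days.
Jan 13, 1980 → Feb 13, 1980: 31 days (January has 31).
Feb 13, 1980 → Mar 13, 1980: 29 days (February has 29).
Mar 13, 1980 → Apr 13, 1980: 31 days (March has 31).
Apr 13, 1980 → May 13, 1980: 30 days (April has 30).
May 13, 1980 → Jun 13, 1980: 31 days (May has 31).
Jun 13, 1980 → Jul 13, 1980: 30 days (June has 30).
Jul 13, 1980 → Aug 7, 1980: 25 days.
Total: 7512 days.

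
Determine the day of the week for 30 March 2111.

Monday

Doomsday rule: the anchor day for the 2100s is Sunday. For year 11: 11÷12 = 0 r 11, and 11÷4 = 2, so 0+11+2 = 13.
Sunday + 13 ≡ Saturday — that's 2111's doomsday.
In March the doomsday date is Mar 14.
Mar 30 is 16 days after Mar 14; 16 mod 7 = 2, so Saturday + 2 = Monday.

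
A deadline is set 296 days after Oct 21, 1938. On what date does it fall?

August 13, 1939

Oct has 31 days: +11 → Nov 1, 1938 (285 left).
Nov has 30 days: +30 → Dec 1, 1938 (255 left).
Dec has 31 days: +31 → Jan 1, 1939 (224 left).
Jan has 31 days: +31 → Feb 1, 1939 (193 left).
Feb has 28 days: +28 → Mar 1, 1939 (165 left).
Mar has 31 days: +31 → Apr 1, 1939 (134 left).
Apr has 30 days: +30 → May 1, 1939 (104 left).
May has 31 days: +31 → Jun 1, 1939 (73 left).
Jun has 30 days: +30 → Jul 1, 1939 (43 left).
Jul has 31 days: +31 → Aug 1, 1939 (12 left).
+12 → Aug 13, 1939.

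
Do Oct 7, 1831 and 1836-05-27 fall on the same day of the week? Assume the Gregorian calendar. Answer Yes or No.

Yes

From Oct 7, 1831 to May 27, 1836 is 1694 days.
1694 mod 7 = 0, so they are the same weekday.
(Oct 7, 1831 is a Friday; May 27, 1836 is a Friday.)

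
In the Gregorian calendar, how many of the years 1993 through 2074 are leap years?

20

Multiples of 4 in [1993,2074]: 20.
Of those, multiples of 100: 1 (not leap unless ÷400).
Multiples of 400: 1.
Leap years = 20 − 1 + 1 = 20.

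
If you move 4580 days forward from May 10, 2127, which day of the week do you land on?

Monday

First find the weekday of May 10, 2127. Doomsday rule: the anchor day for the 2100s is Sunday. For year 27: 27÷12 = 2 r 3, and 3÷4 = 0, so 2+3+0 = 5.
Sunday + 5 ≡ Friday — that's 2127's doomsday.
In May the doomsday date is May 9.
May 10 is 1 day after May 9; 1 mod 7 = 1, so Friday + 1 = Saturday.
4580 mod 7 = 2, so 4580 days after a Saturday is Saturday + 2 = Monday.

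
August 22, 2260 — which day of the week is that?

Doomsday rule: the anchor day for the 2200s is Friday. For year 60: 60÷12 = 5 r 0, and 0÷4 = 0, so 5+0+0 = 5.
Friday + 5 ≡ Wednesday — that's 2260's doomsday.
In August the doomsday date is Aug 8.
Aug 22 is 14 days after Aug 8; 14 mod 7 = 0, so Wednesday + 0 = Wednesday.

Wednesday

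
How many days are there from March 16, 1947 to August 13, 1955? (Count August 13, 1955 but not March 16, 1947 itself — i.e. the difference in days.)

Mar 16, 1947 → Mar 16, 1948: 366 days (Feb 29, 1948 is in that span).
Mar 16, 1948 → Mar 16, 1949: 365 days.
Mar 16, 1949 → Mar 16, 1950: 365 days.
Mar 16, 1950 → Mar 16, 1951: 365 days.
Mar 16, 1951 → Mar 16, 1952: 366 days (Feb 29, 1952 is in that span).
Mar 16, 1952 → Mar 16, 1953: 365 days.
Mar 16, 1953 → Mar 16, 1954: 365 days.
Mar 16, 1954 → Mar 16, 1955: 365 days.
Mar 16, 1955 → Apr 16, 1955: 31 days (March has 31).
Apr 16, 1955 → May 16, 1955: 30 days (April has 30).
May 16, 1955 → Jun 16, 1955: 31 days (May has 31).
Jun 16, 1955 → Jul 16, 1955: 30 days (June has 30).
Jul 16, 1955 → Aug 13, 1955: 28 days.
Total: 3072 days.

3072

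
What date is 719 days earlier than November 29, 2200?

December 10, 2198

−365 (one year) → Nov 29, 2199 (354 left).
−29 → Oct 31, 2199 (end of Oct, 31 days; 325 left).
−31 → Sep 30, 2199 (end of Sep, 30 days; 294 left).
−30 → Aug 31, 2199 (end of Aug, 31 days; 264 left).
−31 → Jul 31, 2199 (end of Jul, 31 days; 233 left).
−31 → Jun 30, 2199 (end of Jun, 30 days; 202 left).
−30 → May 31, 2199 (end of May, 31 days; 172 left).
−31 → Apr 30, 2199 (end of Apr, 30 days; 141 left).
−30 → Mar 31, 2199 (end of Mar, 31 days; 111 left).
−31 → Feb 28, 2199 (end of Feb, 28 days; 80 left).
−28 → Jan 31, 2199 (end of Jan, 31 days; 52 left).
−31 → Dec 31, 2198 (end of Dec, 31 days; 21 left).
−21 → Dec 10, 2198.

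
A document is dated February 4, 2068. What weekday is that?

January 1, 2068 is a Sunday.
Jan 1, 2068 → Feb 1, 2068: 31 days (January has 31).
Feb 1, 2068 → Feb 4, 2068: 3 days.
Total: 34 days.
34 mod 7 = 6, so Sunday + 6 = Saturday.

Saturday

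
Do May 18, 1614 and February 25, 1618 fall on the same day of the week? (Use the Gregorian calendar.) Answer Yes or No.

Yes

From May 18, 1614 to Feb 25, 1618 is 1379 days.
1379 mod 7 = 0, so they are the same weekday.
(May 18, 1614 is a Sunday; Feb 25, 1618 is a Sunday.)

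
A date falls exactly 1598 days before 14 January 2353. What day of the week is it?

Monday

First find the weekday of Jan 14, 2353. Doomsday rule: the anchor day for the 2300s is Wednesday. For year 53: 53÷12 = 4 r 5, and 5÷4 = 1, so 4+5+1 = 10.
Wednesday + 10 ≡ Saturday — that's 2353's doomsday.
In January the doomsday date is Jan 3 (2353 is not a leap year).
Jan 14 is 11 days after Jan 3; 11 mod 7 = 4, so Saturday + 4 = Wednesday.
1598 mod 7 = 2, so 1598 days before a Wednesday is Wednesday − 2 = Monday.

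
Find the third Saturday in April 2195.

April 1, 2195 is a Wednesday.
The first Saturday is therefore April 4 (3 days later).
The third Saturday is 4 + 2×7 = April 18.

April 18, 2195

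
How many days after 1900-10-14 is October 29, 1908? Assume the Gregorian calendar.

2937

Oct 14, 1900 → Oct 14, 1901: 365 days.
Oct 14, 1901 → Oct 14, 1902: 365 days.
Oct 14, 1902 → Oct 14, 1903: 365 days.
Oct 14, 1903 → Oct 14, 1904: 366 days (Feb 29, 1904 is in that span).
Oct 14, 1904 → Oct 14, 1905: 365 days.
Oct 14, 1905 → Oct 14, 1906: 365 days.
Oct 14, 1906 → Oct 14, 1907: 365 days.
Oct 14, 1907 → Nov 14, 1907: 31 days (October has 31).
Nov 14, 1907 → Dec 14, 1907: 30 days (November has 30).
Dec 14, 1907 → Jan 14, 1908: 31 days (December has 31).
Jan 14, 1908 → Feb 14, 1908: 31 days (January has 31).
Feb 14, 1908 → Mar 14, 1908: 29 days (February has 29).
Mar 14, 1908 → Apr 14, 1908: 31 days (March has 31).
Apr 14, 1908 → May 14, 1908: 30 days (April has 30).
May 14, 1908 → Jun 14, 1908: 31 days (May has 31).
Jun 14, 1908 → Jul 14, 1908: 30 days (June has 30).
Jul 14, 1908 → Aug 14, 1908: 31 days (July has 31).
Aug 14, 1908 → Sep 14, 1908: 31 days (August has 31).
Sep 14, 1908 → Oct 14, 1908: 30 days (September has 30).
Oct 14, 1908 → Oct 29, 1908: 15 days.
Total: 2937 days.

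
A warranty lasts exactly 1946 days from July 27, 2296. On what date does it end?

November 25, 2301

+365 (one year) → Jul 27, 2297 (1581 left).
+365 (one year) → Jul 27, 2298 (1216 left).
+365 (one year) → Jul 27, 2299 (851 left).
+365 (one year) → Jul 27, 2300 (486 left).
+365 (one year) → Jul 27, 2301 (121 left).
Jul has 31 days: +5 → Aug 1, 2301 (116 left).
Aug has 31 days: +31 → Sep 1, 2301 (85 left).
Sep has 30 days: +30 → Oct 1, 2301 (55 left).
Oct has 31 days: +31 → Nov 1, 2301 (24 left).
+24 → Nov 25, 2301.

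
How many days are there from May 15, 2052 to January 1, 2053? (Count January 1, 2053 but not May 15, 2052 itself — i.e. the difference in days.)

May 15, 2052 → Jun 15, 2052: 31 days (May has 31).
Jun 15, 2052 → Jul 15, 2052: 30 days (June has 30).
Jul 15, 2052 → Aug 15, 2052: 31 days (July has 31).
Aug 15, 2052 → Sep 15, 2052: 31 days (August has 31).
Sep 15, 2052 → Oct 15, 2052: 30 days (September has 30).
Oct 15, 2052 → Nov 15, 2052: 31 days (October has 31).
Nov 15, 2052 → Dec 15, 2052: 30 days (November has 30).
Dec 15, 2052 → Jan 1, 2053: 17 days.
Total: 231 days.

231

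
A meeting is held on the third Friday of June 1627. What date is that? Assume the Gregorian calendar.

June 18, 1627

June 1, 1627 is a Tuesday.
The first Friday is therefore June 4 (3 days later).
The third Friday is 4 + 2×7 = June 18.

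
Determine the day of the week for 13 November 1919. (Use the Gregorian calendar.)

Thursday

January 1, 1919 is a Wednesday.
Jan 1, 1919 → Feb 1, 1919: 31 days (January has 31).
Feb 1, 1919 → Mar 1, 1919: 28 days (February has 28).
Mar 1, 1919 → Apr 1, 1919: 31 days (March has 31).
Apr 1, 1919 → May 1, 1919: 30 days (April has 30).
May 1, 1919 → Jun 1, 1919: 31 days (May has 31).
Jun 1, 1919 → Jul 1, 1919: 30 days (June has 30).
Jul 1, 1919 → Aug 1, 1919: 31 days (July has 31).
Aug 1, 1919 → Sep 1, 1919: 31 days (August has 31).
Sep 1, 1919 → Oct 1, 1919: 30 days (September has 30).
Oct 1, 1919 → Nov 1, 1919: 31 days (October has 31).
Nov 1, 1919 → Nov 13, 1919: 12 days.
Total: 316 days.
316 mod 7 = 1, so Wednesday + 1 = Thursday.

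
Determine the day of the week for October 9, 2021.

Doomsday rule: the anchor day for the 2000s is Tuesday. For year 21: 21÷12 = 1 r 9, and 9÷4 = 2, so 1+9+2 = 12.
Tuesday + 12 ≡ Sunday — that's 2021's doomsday.
In October the doomsday date is Oct 10.
Oct 9 is 1 day before Oct 10; 1 mod 7 = 1, so Sunday − 1 = Saturday.

Saturday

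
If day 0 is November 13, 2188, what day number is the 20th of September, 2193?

1772

Nov 13, 2188 → Nov 13, 2189: 365 days.
Nov 13, 2189 → Nov 13, 2190: 365 days.
Nov 13, 2190 → Nov 13, 2191: 365 days.
Nov 13, 2191 → Nov 13, 2192: 366 days (Feb 29, 2192 is in that span).
Nov 13, 2192 → Dec 13, 2192: 30 days (November has 30).
Dec 13, 2192 → Jan 13, 2193: 31 days (December has 31).
Jan 13, 2193 → Feb 13, 2193: 31 days (January has 31).
Feb 13, 2193 → Mar 13, 2193: 28 days (February has 28).
Mar 13, 2193 → Apr 13, 2193: 31 days (March has 31).
Apr 13, 2193 → May 13, 2193: 30 days (April has 30).
May 13, 2193 → Jun 13, 2193: 31 days (May has 31).
Jun 13, 2193 → Jul 13, 2193: 30 days (June has 30).
Jul 13, 2193 → Aug 13, 2193: 31 days (July has 31).
Aug 13, 2193 → Sep 13, 2193: 31 days (August has 31).
Sep 13, 2193 → Sep 20, 2193: 7 days.
Total: 1772 days.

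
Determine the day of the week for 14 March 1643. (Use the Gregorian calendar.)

Saturday

Doomsday rule: the anchor day for the 1600s is Tuesday. For year 43: 43÷12 = 3 r 7, and 7÷4 = 1, so 3+7+1 = 11.
Tuesday + 11 ≡ Saturday — that's 1643's doomsday.
In March the doomsday date is Mar 14.
Mar 14 is the doomsday itself: Saturday.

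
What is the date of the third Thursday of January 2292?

January 21, 2292

January 1, 2292 is a Friday.
The first Thursday is therefore January 7 (6 days later).
The third Thursday is 7 + 2×7 = January 21.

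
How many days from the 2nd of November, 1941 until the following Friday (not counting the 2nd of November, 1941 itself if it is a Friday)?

5

Nov 2, 1941 is a Sunday.
From Sunday to the next Friday is 5 days.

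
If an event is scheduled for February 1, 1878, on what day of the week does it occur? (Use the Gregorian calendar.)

Friday

Doomsday rule: the anchor day for the 1800s is Friday. For year 78: 78÷12 = 6 r 6, and 6÷4 = 1, so 6+6+1 = 13.
Friday + 13 ≡ Thursday — that's 1878's doomsday.
In February the doomsday date is Feb 28 (1878 is not a leap year).
Feb 1 is 27 days before Feb 28; 27 mod 7 = 6, so Thursday − 6 = Friday.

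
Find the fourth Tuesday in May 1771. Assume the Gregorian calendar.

May 1, 1771 is a Wednesday.
The first Tuesday is therefore May 7 (6 days later).
The fourth Tuesday is 7 + 3×7 = May 28.

May 28, 1771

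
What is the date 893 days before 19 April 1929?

November 8, 1926

−365 (one year) → Apr 19, 1928 (528 left).
−366 (one year; includes Feb 29, 1928) → Apr 19, 1927 (162 left).
−19 → Mar 31, 1927 (end of Mar, 31 days; 143 left).
−31 → Feb 28, 1927 (end of Feb, 28 days; 112 left).
−28 → Jan 31, 1927 (end of Jan, 31 days; 84 left).
−31 → Dec 31, 1926 (end of Dec, 31 days; 53 left).
−31 → Nov 30, 1926 (end of Nov, 30 days; 22 left).
−22 → Nov 8, 1926.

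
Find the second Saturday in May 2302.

May 10, 2302

May 1, 2302 is a Thursday.
The first Saturday is therefore May 3 (2 days later).
The second Saturday is 3 + 1×7 = May 10.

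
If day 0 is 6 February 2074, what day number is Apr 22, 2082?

Feb 6, 2074 → Feb 6, 2075: 365 days.
Feb 6, 2075 → Feb 6, 2076: 365 days.
Feb 6, 2076 → Feb 6, 2077: 366 days (Feb 29, 2076 is in that span).
Feb 6, 2077 → Feb 6, 2078: 365 days.
Feb 6, 2078 → Feb 6, 2079: 365 days.
Feb 6, 2079 → Feb 6, 2080: 365 days.
Feb 6, 2080 → Feb 6, 2081: 366 days (Feb 29, 2080 is in that span).
Feb 6, 2081 → Feb 6, 2082: 365 days.
Feb 6, 2082 → Mar 6, 2082: 28 days (February has 28).
Mar 6, 2082 → Apr 6, 2082: 31 days (March has 31).
Apr 6, 2082 → Apr 22, 2082: 16 days.
Total: 2997 days.

2997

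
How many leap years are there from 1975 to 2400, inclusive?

Multiples of 4 in [1975,2400]: 107.
Of those, multiples of 100: 5 (not leap unless ÷400).
Multiples of 400: 2.
Leap years = 107 − 5 + 2 = 104.

104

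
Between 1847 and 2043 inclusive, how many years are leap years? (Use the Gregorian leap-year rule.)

48

Multiples of 4 in [1847,2043]: 49.
Of those, multiples of 100: 2 (not leap unless ÷400).
Multiples of 400: 1.
Leap years = 49 − 2 + 1 = 48.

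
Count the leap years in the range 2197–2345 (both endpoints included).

Multiples of 4 in [2197,2345]: 37.
Of those, multiples of 100: 2 (not leap unless ÷400).
Multiples of 400: 0.
Leap years = 37 − 2 + 0 = 35.

35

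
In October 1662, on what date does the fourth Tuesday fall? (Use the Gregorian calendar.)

October 24, 1662

October 1, 1662 is a Sunday.
The first Tuesday is therefore October 3 (2 days later).
The fourth Tuesday is 3 + 3×7 = October 24.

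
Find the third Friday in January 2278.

January 18, 2278

January 1, 2278 is a Tuesday.
The first Friday is therefore January 4 (3 days later).
The third Friday is 4 + 2×7 = January 18.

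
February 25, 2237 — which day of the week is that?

Saturday

Doomsday rule: the anchor day for the 2200s is Friday. For year 37: 37÷12 = 3 r 1, and 1÷4 = 0, so 3+1+0 = 4.
Friday + 4 ≡ Tuesday — that's 2237's doomsday.
In February the doomsday date is Feb 28 (2237 is not a leap year).
Feb 25 is 3 days before Feb 28; 3 mod 7 = 3, so Tuesday − 3 = Saturday.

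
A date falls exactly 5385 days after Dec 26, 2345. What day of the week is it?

First find the weekday of Dec 26, 2345. Doomsday rule: the anchor day for the 2300s is Wednesday. For year 45: 45÷12 = 3 r 9, and 9÷4 = 2, so 3+9+2 = 14.
Wednesday + 14 ≡ Wednesday — that's 2345's doomsday.
In December the doomsday date is Dec 12.
Dec 26 is 14 days after Dec 12; 14 mod 7 = 0, so Wednesday + 0 = Wednesday.
5385 mod 7 = 2, so 5385 days after a Wednesday is Wednesday + 2 = Friday.

Friday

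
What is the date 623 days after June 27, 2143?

March 11, 2145

+366 (one year; includes Feb 29, 2144) → Jun 27, 2144 (257 left).
Jun has 30 days: +4 → Jul 1, 2144 (253 left).
Jul has 31 days: +31 → Aug 1, 2144 (222 left).
Aug has 31 days: +31 → Sep 1, 2144 (191 left).
Sep has 30 days: +30 → Oct 1, 2144 (161 left).
Oct has 31 days: +31 → Nov 1, 2144 (130 left).
Nov has 30 days: +30 → Dec 1, 2144 (100 left).
Dec has 31 days: +31 → Jan 1, 2145 (69 left).
Jan has 31 days: +31 → Feb 1, 2145 (38 left).
Feb has 28 days: +28 → Mar 1, 2145 (10 left).
+10 → Mar 11, 2145.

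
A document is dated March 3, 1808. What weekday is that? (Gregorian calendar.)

Thursday

Doomsday rule: the anchor day for the 1800s is Friday. For year 08: 8÷12 = 0 r 8, and 8÷4 = 2, so 0+8+2 = 10.
Friday + 10 ≡ Monday — that's 1808's doomsday.
In March the doomsday date is Mar 14.
Mar 3 is 11 days before Mar 14; 11 mod 7 = 4, so Monday − 4 = Thursday.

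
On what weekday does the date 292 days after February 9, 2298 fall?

Monday

Feb 9, 2298 is a Wednesday.
292 mod 7 = 5, so 292 days after a Wednesday is Wednesday + 5 = Monday.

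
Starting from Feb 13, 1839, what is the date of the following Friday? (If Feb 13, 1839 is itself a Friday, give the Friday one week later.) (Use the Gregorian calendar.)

Feb 13, 1839 is a Wednesday.
From Wednesday to the next Friday is 2 days.
Feb 13, 1839 + 2 = Feb 15, 1839.

February 15, 1839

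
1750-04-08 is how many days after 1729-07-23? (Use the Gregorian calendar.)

7564

Jul 23, 1729 → Jul 23, 1730: 365 days.
Jul 23, 1730 → Jul 23, 1731: 365 days.
Jul 23, 1731 → Jul 23, 1732: 366 days (Feb 29, 1732 is in that span).
Jul 23, 1732 → Jul 23, 1733: 365 days.
Jul 23, 1733 → Jul 23, 1734: 365 days.
Jul 23, 1734 → Jul 23, 1735: 365 days.
Jul 23, 1735 → Jul 23, 1736: 366 days (Feb 29, 1736 is in that span).
Jul 23, 1736 → Jul 23, 1737: 365 days.
Jul 23, 1737 → Jul 23, 1738: 365 days.
Jul 23, 1738 → Jul 23, 1739: 365 days.
Jul 23, 1739 → Jul 23, 1740: 366 days (Feb 29, 1740 is in that span).
Jul 23, 1740 → Jul 23, 1741: 365 days.
Jul 23, 1741 → Jul 23, 1742: 365 days.
Jul 23, 1742 → Jul 23, 1743: 365 days.
Jul 23, 1743 → Jul 23, 1744: 366 days (Feb 29, 1744 is in that span).
Jul 23, 1744 → Jul 23, 1745: 365 days.
Jul 23, 1745 → Jul 23, 1746: 365 days.
Jul 23, 1746 → Jul 23, 1747: 365 days.
Jul 23, 1747 → Jul 23, 1748: 366 days (Feb 29, 1748 is in that span).
Jul 23, 1748 → Jul 23, 1749: 365 days.
Jul 23, 1749 → Aug 23, 1749: 31 days (July has 31).
Aug 23, 1749 → Sep 23, 1749: 31 days (August has 31).
Sep 23, 1749 → Oct 23, 1749: 30 days (September has 30).
Oct 23, 1749 → Nov 23, 1749: 31 days (October has 31).
Nov 23, 1749 → Dec 23, 1749: 30 days (November has 30).
Dec 23, 1749 → Jan 23, 1750: 31 days (December has 31).
Jan 23, 1750 → Feb 23, 1750: 31 days (January has 31).
Feb 23, 1750 → Mar 23, 1750: 28 days (February has 28).
Mar 23, 1750 → Apr 8, 1750: 16 days.
Total: 7564 days.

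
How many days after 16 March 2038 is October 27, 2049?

Mar 16, 2038 → Mar 16, 2039: 365 days.
Mar 16, 2039 → Mar 16, 2040: 366 days (Feb 29, 2040 is in that span).
Mar 16, 2040 → Mar 16, 2041: 365 days.
Mar 16, 2041 → Mar 16, 2042: 365 days.
Mar 16, 2042 → Mar 16, 2043: 365 days.
Mar 16, 2043 → Mar 16, 2044: 366 days (Feb 29, 2044 is in that span).
Mar 16, 2044 → Mar 16, 2045: 365 days.
Mar 16, 2045 → Mar 16, 2046: 365 days.
Mar 16, 2046 → Mar 16, 2047: 365 days.
Mar 16, 2047 → Mar 16, 2048: 366 days (Feb 29, 2048 is in that span).
Mar 16, 2048 → Mar 16, 2049: 365 days.
Mar 16, 2049 → Apr 16, 2049: 31 days (March has 31).
Apr 16, 2049 → May 16, 2049: 30 days (April has 30).
May 16, 2049 → Jun 16, 2049: 31 days (May has 31).
Jun 16, 2049 → Jul 16, 2049: 30 days (June has 30).
Jul 16, 2049 → Aug 16, 2049: 31 days (July has 31).
Aug 16, 2049 → Sep 16, 2049: 31 days (August has 31).
Sep 16, 2049 → Oct 16, 2049: 30 days (September has 30).
Oct 16, 2049 → Oct 27, 2049: 11 days.
Total: 4243 days.

4243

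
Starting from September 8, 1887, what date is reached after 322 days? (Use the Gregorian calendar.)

Sep has 30 days: +23 → Oct 1, 1887 (299 left).
Oct has 31 days: +31 → Nov 1, 1887 (268 left).
Nov has 30 days: +30 → Dec 1, 1887 (238 left).
Dec has 31 days: +31 → Jan 1, 1888 (207 left).
Jan has 31 days: +31 → Feb 1, 1888 (176 left).
Feb has 29 days: +29 → Mar 1, 1888 (147 left).
Mar has 31 days: +31 → Apr 1, 1888 (116 left).
Apr has 30 days: +30 → May 1, 1888 (86 left).
May has 31 days: +31 → Jun 1, 1888 (55 left).
Jun has 30 days: +30 → Jul 1, 1888 (25 left).
+25 → Jul 26, 1888.

July 26, 1888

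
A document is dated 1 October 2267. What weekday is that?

Tuesday

Doomsday rule: the anchor day for the 2200s is Friday. For year 67: 67÷12 = 5 r 7, and 7÷4 = 1, so 5+7+1 = 13.
Friday + 13 ≡ Thursday — that's 2267's doomsday.
In October the doomsday date is Oct 10.
Oct 1 is 9 days before Oct 10; 9 mod 7 = 2, so Thursday − 2 = Tuesday.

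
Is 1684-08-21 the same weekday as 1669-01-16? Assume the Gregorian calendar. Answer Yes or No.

No

From Jan 16, 1669 to Aug 21, 1684 is 5696 days.
5696 mod 7 = 5, so they are different weekdays.
(Jan 16, 1669 is a Wednesday; Aug 21, 1684 is a Monday.)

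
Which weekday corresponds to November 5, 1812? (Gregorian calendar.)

January 1, 1812 is a Wednesday.
Jan 1, 1812 → Feb 1, 1812: 31 days (January has 31).
Feb 1, 1812 → Mar 1, 1812: 29 days (February has 29).
Mar 1, 1812 → Apr 1, 1812: 31 days (March has 31).
Apr 1, 1812 → May 1, 1812: 30 days (April has 30).
May 1, 1812 → Jun 1, 1812: 31 days (May has 31).
Jun 1, 1812 → Jul 1, 1812: 30 days (June has 30).
Jul 1, 1812 → Aug 1, 1812: 31 days (July has 31).
Aug 1, 1812 → Sep 1, 1812: 31 days (August has 31).
Sep 1, 1812 → Oct 1, 1812: 30 days (September has 30).
Oct 1, 1812 → Nov 1, 1812: 31 days (October has 31).
Nov 1, 1812 → Nov 5, 1812: 4 days.
Total: 309 days.
309 mod 7 = 1, so Wednesday + 1 = Thursday.

Thursday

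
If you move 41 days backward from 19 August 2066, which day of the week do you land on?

First find the weekday of Aug 19, 2066. Doomsday rule: the anchor day for the 2000s is Tuesday. For year 66: 66÷12 = 5 r 6, and 6÷4 = 1, so 5+6+1 = 12.
Tuesday + 12 ≡ Sunday — that's 2066's doomsday.
In August the doomsday date is Aug 8.
Aug 19 is 11 days after Aug 8; 11 mod 7 = 4, so Sunday + 4 = Thursday.
41 mod 7 = 6, so 41 days before a Thursday is Thursday − 6 = Friday.

Friday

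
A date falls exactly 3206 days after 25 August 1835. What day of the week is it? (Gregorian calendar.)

Aug 25, 1835 is a Tuesday.
3206 mod 7 = 0, so 3206 days after a Tuesday is Tuesday + 0 = Tuesday.

Tuesday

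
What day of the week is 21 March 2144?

Doomsday rule: the anchor day for the 2100s is Sunday. For year 44: 44÷12 = 3 r 8, and 8÷4 = 2, so 3+8+2 = 13.
Sunday + 13 ≡ Saturday — that's 2144's doomsday.
In March the doomsday date is Mar 14.
Mar 21 is 7 days after Mar 14; 7 mod 7 = 0, so Saturday + 0 = Saturday.

Saturday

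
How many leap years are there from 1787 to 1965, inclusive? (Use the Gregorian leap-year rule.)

43

Multiples of 4 in [1787,1965]: 45.
Of those, multiples of 100: 2 (not leap unless ÷400).
Multiples of 400: 0.
Leap years = 45 − 2 + 0 = 43.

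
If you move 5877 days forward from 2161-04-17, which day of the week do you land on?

Tuesday

First find the weekday of Apr 17, 2161. Doomsday rule: the anchor day for the 2100s is Sunday. For year 61: 61÷12 = 5 r 1, and 1÷4 = 0, so 5+1+0 = 6.
Sunday + 6 ≡ Saturday — that's 2161's doomsday.
In April the doomsday date is Apr 4.
Apr 17 is 13 days after Apr 4; 13 mod 7 = 6, so Saturday + 6 = Friday.
5877 mod 7 = 4, so 5877 days after a Friday is Friday + 4 = Tuesday.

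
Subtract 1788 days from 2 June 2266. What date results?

July 10, 2261

−365 (one year) → Jun 2, 2265 (1423 left).
−365 (one year) → Jun 2, 2264 (1058 left).
−366 (one year; includes Feb 29, 2264) → Jun 2, 2263 (692 left).
−365 (one year) → Jun 2, 2262 (327 left).
−2 → May 31, 2262 (end of May, 31 days; 325 left).
−31 → Apr 30, 2262 (end of Apr, 30 days; 294 left).
−30 → Mar 31, 2262 (end of Mar, 31 days; 264 left).
−31 → Feb 28, 2262 (end of Feb, 28 days; 233 left).
−28 → Jan 31, 2262 (end of Jan, 31 days; 205 left).
−31 → Dec 31, 2261 (end of Dec, 31 days; 174 left).
−31 → Nov 30, 2261 (end of Nov, 30 days; 143 left).
−30 → Oct 31, 2261 (end of Oct, 31 days; 113 left).
−31 → Sep 30, 2261 (end of Sep, 30 days; 82 left).
−30 → Aug 31, 2261 (end of Aug, 31 days; 52 left).
−31 → Jul 31, 2261 (end of Jul, 31 days; 21 left).
−21 → Jul 10, 2261.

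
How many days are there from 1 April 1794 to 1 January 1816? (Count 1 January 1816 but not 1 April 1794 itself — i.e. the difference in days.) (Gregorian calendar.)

7944

Apr 1, 1794 → Apr 1, 1795: 365 days.
Apr 1, 1795 → Apr 1, 1796: 366 days (Feb 29, 1796 is in that span).
Apr 1, 1796 → Apr 1, 1797: 365 days.
Apr 1, 1797 → Apr 1, 1798: 365 days.
Apr 1, 1798 → Apr 1, 1799: 365 days.
Apr 1, 1799 → Apr 1, 1800: 365 days.
Apr 1, 1800 → Apr 1, 1801: 365 days.
Apr 1, 1801 → Apr 1, 1802: 365 days.
Apr 1, 1802 → Apr 1, 1803: 365 days.
Apr 1, 1803 → Apr 1, 1804: 366 days (Feb 29, 1804 is in that span).
Apr 1, 1804 → Apr 1, 1805: 365 days.
Apr 1, 1805 → Apr 1, 1806: 365 days.
Apr 1, 1806 → Apr 1, 1807: 365 days.
Apr 1, 1807 → Apr 1, 1808: 366 days (Feb 29, 1808 is in that span).
Apr 1, 1808 → Apr 1, 1809: 365 days.
Apr 1, 1809 → Apr 1, 1810: 365 days.
Apr 1, 1810 → Apr 1, 1811: 365 days.
Apr 1, 1811 → Apr 1, 1812: 366 days (Feb 29, 1812 is in that span).
Apr 1, 1812 → Apr 1, 1813: 365 days.
Apr 1, 1813 → Apr 1, 1814: 365 days.
Apr 1, 1814 → Apr 1, 1815: 365 days.
Apr 1, 1815 → May 1, 1815: 30 days (April has 30).
May 1, 1815 → Jun 1, 1815: 31 days (May has 31).
Jun 1, 1815 → Jul 1, 1815: 30 days (June has 30).
Jul 1, 1815 → Aug 1, 1815: 31 days (July has 31).
Aug 1, 1815 → Sep 1, 1815: 31 days (August has 31).
Sep 1, 1815 → Oct 1, 1815: 30 days (September has 30).
Oct 1, 1815 → Nov 1, 1815: 31 days (October has 31).
Nov 1, 1815 → Dec 1, 1815: 30 days (November has 30).
Dec 1, 1815 → Jan 1, 1816: 31 days.
Total: 7944 days.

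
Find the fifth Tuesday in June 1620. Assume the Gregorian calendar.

June 30, 1620

June 1, 1620 is a Monday.
The first Tuesday is therefore June 2 (1 days later).
The fifth Tuesday is 2 + 4×7 = June 30.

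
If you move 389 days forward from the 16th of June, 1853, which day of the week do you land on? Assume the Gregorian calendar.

Monday

Jun 16, 1853 is a Thursday.
389 mod 7 = 4, so 389 days after a Thursday is Thursday + 4 = Monday.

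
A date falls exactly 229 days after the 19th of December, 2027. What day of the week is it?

Friday

First find the weekday of Dec 19, 2027. Doomsday rule: the anchor day for the 2000s is Tuesday. For year 27: 27÷12 = 2 r 3, and 3÷4 = 0, so 2+3+0 = 5.
Tuesday + 5 ≡ Sunday — that's 2027's doomsday.
In December the doomsday date is Dec 12.
Dec 19 is 7 days after Dec 12; 7 mod 7 = 0, so Sunday + 0 = Sunday.
229 mod 7 = 5, so 229 days after a Sunday is Sunday + 5 = Friday.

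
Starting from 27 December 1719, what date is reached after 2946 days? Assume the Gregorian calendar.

January 20, 1728

+366 (one year; includes Feb 29, 1720) → Dec 27, 1720 (2580 left).
+365 (one year) → Dec 27, 1721 (2215 left).
+365 (one year) → Dec 27, 1722 (1850 left).
+365 (one year) → Dec 27, 1723 (1485 left).
+366 (one year; includes Feb 29, 1724) → Dec 27, 1724 (1119 left).
+365 (one year) → Dec 27, 1725 (754 left).
+365 (one year) → Dec 27, 1726 (389 left).
Dec has 31 days: +5 → Jan 1, 1727 (384 left).
Jan has 31 days: +31 → Feb 1, 1727 (353 left).
Feb has 28 days: +28 → Mar 1, 1727 (325 left).
Mar has 31 days: +31 → Apr 1, 1727 (294 left).
Apr has 30 days: +30 → May 1, 1727 (264 left).
May has 31 days: +31 → Jun 1, 1727 (233 left).
Jun has 30 days: +30 → Jul 1, 1727 (203 left).
Jul has 31 days: +31 → Aug 1, 1727 (172 left).
Aug has 31 days: +31 → Sep 1, 1727 (141 left).
Sep has 30 days: +30 → Oct 1, 1727 (111 left).
Oct has 31 days: +31 → Nov 1, 1727 (80 left).
Nov has 30 days: +30 → Dec 1, 1727 (50 left).
Dec has 31 days: +31 → Jan 1, 1728 (19 left).
+19 → Jan 20, 1728.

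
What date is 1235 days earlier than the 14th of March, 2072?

−366 (one year; includes Feb 29, 2072) → Mar 14, 2071 (869 left).
−365 (one year) → Mar 14, 2070 (504 left).
−365 (one year) → Mar 14, 2069 (139 left).
−14 → Feb 28, 2069 (end of Feb, 28 days; 125 left).
−28 → Jan 31, 2069 (end of Jan, 31 days; 97 left).
−31 → Dec 31, 2068 (end of Dec, 31 days; 66 left).
−31 → Nov 30, 2068 (end of Nov, 30 days; 35 left).
−30 → Oct 31, 2068 (end of Oct, 31 days; 5 left).
−5 → Oct 26, 2068.

October 26, 2068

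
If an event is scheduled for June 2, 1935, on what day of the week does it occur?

Sunday

January 1, 1935 is a Tuesday.
Jan 1, 1935 → Feb 1, 1935: 31 days (January has 31).
Feb 1, 1935 → Mar 1, 1935: 28 days (February has 28).
Mar 1, 1935 → Apr 1, 1935: 31 days (March has 31).
Apr 1, 1935 → May 1, 1935: 30 days (April has 30).
May 1, 1935 → Jun 1, 1935: 31 days (May has 31).
Jun 1, 1935 → Jun 2, 1935: 1 days.
Total: 152 days.
152 mod 7 = 5, so Tuesday + 5 = Sunday.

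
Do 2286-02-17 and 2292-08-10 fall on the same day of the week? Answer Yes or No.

From Feb 17, 2286 to Aug 10, 2292 is 2366 days.
2366 mod 7 = 0, so they are the same weekday.
(Feb 17, 2286 is a Wednesday; Aug 10, 2292 is a Wednesday.)

Yes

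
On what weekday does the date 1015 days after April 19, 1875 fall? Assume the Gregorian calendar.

First find the weekday of Apr 19, 1875. Doomsday rule: the anchor day for the 1800s is Friday. For year 75: 75÷12 = 6 r 3, and 3÷4 = 0, so 6+3+0 = 9.
Friday + 9 ≡ Sunday — that's 1875's doomsday.
In April the doomsday date is Apr 4.
Apr 19 is 15 days after Apr 4; 15 mod 7 = 1, so Sunday + 1 = Monday.
1015 mod 7 = 0, so 1015 days after a Monday is Monday + 0 = Monday.

Monday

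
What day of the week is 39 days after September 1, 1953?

Sep 1, 1953 is a Tuesday.
39 mod 7 = 4, so 39 days after a Tuesday is Tuesday + 4 = Saturday.

Saturday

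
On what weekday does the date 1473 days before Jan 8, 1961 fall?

Jan 8, 1961 is a Sunday.
1473 mod 7 = 3, so 1473 days before a Sunday is Sunday − 3 = Thursday.

Thursday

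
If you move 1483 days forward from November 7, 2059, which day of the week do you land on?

Thursday

First find the weekday of Nov 7, 2059. Doomsday rule: the anchor day for the 2000s is Tuesday. For year 59: 59÷12 = 4 r 11, and 11÷4 = 2, so 4+11+2 = 17.
Tuesday + 17 ≡ Friday — that's 2059's doomsday.
In November the doomsday date is Nov 7.
Nov 7 is the doomsday itself: Friday.
1483 mod 7 = 6, so 1483 days after a Friday is Friday + 6 = Thursday.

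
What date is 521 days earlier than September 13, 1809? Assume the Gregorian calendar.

−365 (one year) → Sep 13, 1808 (156 left).
−13 → Aug 31, 1808 (end of Aug, 31 days; 143 left).
−31 → Jul 31, 1808 (end of Jul, 31 days; 112 left).
−31 → Jun 30, 1808 (end of Jun, 30 days; 81 left).
−30 → May 31, 1808 (end of May, 31 days; 51 left).
−31 → Apr 30, 1808 (end of Apr, 30 days; 20 left).
−20 → Apr 10, 1808.

April 10, 1808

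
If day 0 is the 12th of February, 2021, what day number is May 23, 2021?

Feb 12, 2021 → Mar 12, 2021: 28 days (February has 28).
Mar 12, 2021 → Apr 12, 2021: 31 days (March has 31).
Apr 12, 2021 → May 12, 2021: 30 days (April has 30).
May 12, 2021 → May 23, 2021: 11 days.
Total: 100 days.

100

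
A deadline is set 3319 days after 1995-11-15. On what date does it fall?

December 16, 2004

+366 (one year; includes Feb 29, 1996) → Nov 15, 1996 (2953 left).
+365 (one year) → Nov 15, 1997 (2588 left).
+365 (one year) → Nov 15, 1998 (2223 left).
+365 (one year) → Nov 15, 1999 (1858 left).
+366 (one year; includes Feb 29, 2000) → Nov 15, 2000 (1492 left).
+365 (one year) → Nov 15, 2001 (1127 left).
+365 (one year) → Nov 15, 2002 (762 left).
+365 (one year) → Nov 15, 2003 (397 left).
Nov has 30 days: +16 → Dec 1, 2003 (381 left).
Dec has 31 days: +31 → Jan 1, 2004 (350 left).
Jan has 31 days: +31 → Feb 1, 2004 (319 left).
Feb has 29 days: +29 → Mar 1, 2004 (290 left).
Mar has 31 days: +31 → Apr 1, 2004 (259 left).
Apr has 30 days: +30 → May 1, 2004 (229 left).
May has 31 days: +31 → Jun 1, 2004 (198 left).
Jun has 30 days: +30 → Jul 1, 2004 (168 left).
Jul has 31 days: +31 → Aug 1, 2004 (137 left).
Aug has 31 days: +31 → Sep 1, 2004 (106 left).
Sep has 30 days: +30 → Oct 1, 2004 (76 left).
Oct has 31 days: +31 → Nov 1, 2004 (45 left).
Nov has 30 days: +30 → Dec 1, 2004 (15 left).
+15 → Dec 16, 2004.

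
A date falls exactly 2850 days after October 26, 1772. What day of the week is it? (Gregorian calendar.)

Oct 26, 1772 is a Monday.
2850 mod 7 = 1, so 2850 days after a Monday is Monday + 1 = Tuesday.

Tuesday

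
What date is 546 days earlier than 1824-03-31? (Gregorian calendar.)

October 2, 1822

−366 (one year; includes Feb 29, 1824) → Mar 31, 1823 (180 left).
−31 → Feb 28, 1823 (end of Feb, 28 days; 149 left).
−28 → Jan 31, 1823 (end of Jan, 31 days; 121 left).
−31 → Dec 31, 1822 (end of Dec, 31 days; 90 left).
−31 → Nov 30, 1822 (end of Nov, 30 days; 59 left).
−30 → Oct 31, 1822 (end of Oct, 31 days; 29 left).
−29 → Oct 2, 1822.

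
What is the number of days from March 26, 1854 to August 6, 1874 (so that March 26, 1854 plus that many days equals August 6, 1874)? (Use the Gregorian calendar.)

7438

Mar 26, 1854 → Mar 26, 1855: 365 days.
Mar 26, 1855 → Mar 26, 1856: 366 days (Feb 29, 1856 is in that span).
Mar 26, 1856 → Mar 26, 1857: 365 days.
Mar 26, 1857 → Mar 26, 1858: 365 days.
Mar 26, 1858 → Mar 26, 1859: 365 days.
Mar 26, 1859 → Mar 26, 1860: 366 days (Feb 29, 1860 is in that span).
Mar 26, 1860 → Mar 26, 1861: 365 days.
Mar 26, 1861 → Mar 26, 1862: 365 days.
Mar 26, 1862 → Mar 26, 1863: 365 days.
Mar 26, 1863 → Mar 26, 1864: 366 days (Feb 29, 1864 is in that span).
Mar 26, 1864 → Mar 26, 1865: 365 days.
Mar 26, 1865 → Mar 26, 1866: 365 days.
Mar 26, 1866 → Mar 26, 1867: 365 days.
Mar 26, 1867 → Mar 26, 1868: 366 days (Feb 29, 1868 is in that span).
Mar 26, 1868 → Mar 26, 1869: 365 days.
Mar 26, 1869 → Mar 26, 1870: 365 days.
Mar 26, 1870 → Mar 26, 1871: 365 days.
Mar 26, 1871 → Mar 26, 1872: 366 days (Feb 29, 1872 is in that span).
Mar 26, 1872 → Mar 26, 1873: 365 days.
Mar 26, 1873 → Mar 26, 1874: 365 days.
Mar 26, 1874 → Apr 26, 1874: 31 days (March has 31).
Apr 26, 1874 → May 26, 1874: 30 days (April has 30).
May 26, 1874 → Jun 26, 1874: 31 days (May has 31).
Jun 26, 1874 → Jul 26, 1874: 30 days (June has 30).
Jul 26, 1874 → Aug 6, 1874: 11 days.
Total: 7438 days.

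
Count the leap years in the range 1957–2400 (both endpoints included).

108

Multiples of 4 in [1957,2400]: 111.
Of those, multiples of 100: 5 (not leap unless ÷400).
Multiples of 400: 2.
Leap years = 111 − 5 + 2 = 108.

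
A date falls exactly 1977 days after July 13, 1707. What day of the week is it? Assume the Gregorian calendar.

Saturday

First find the weekday of Jul 13, 1707. Doomsday rule: the anchor day for the 1700s is Sunday. For year 07: 7÷12 = 0 r 7, and 7÷4 = 1, so 0+7+1 = 8.
Sunday + 8 ≡ Monday — that's 1707's doomsday.
In July the doomsday date is Jul 11.
Jul 13 is 2 days after Jul 11; 2 mod 7 = 2, so Monday + 2 = Wednesday.
1977 mod 7 = 3, so 1977 days after a Wednesday is Wednesday + 3 = Saturday.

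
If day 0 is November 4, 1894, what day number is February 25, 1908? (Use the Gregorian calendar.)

Nov 4, 1894 → Nov 4, 1895: 365 days.
Nov 4, 1895 → Nov 4, 1896: 366 days (Feb 29, 1896 is in that span).
Nov 4, 1896 → Nov 4, 1897: 365 days.
Nov 4, 1897 → Nov 4, 1898: 365 days.
Nov 4, 1898 → Nov 4, 1899: 365 days.
Nov 4, 1899 → Nov 4, 1900: 365 days.
Nov 4, 1900 → Nov 4, 1901: 365 days.
Nov 4, 1901 → Nov 4, 1902: 365 days.
Nov 4, 1902 → Nov 4, 1903: 365 days.
Nov 4, 1903 → Nov 4, 1904: 366 days (Feb 29, 1904 is in that span).
Nov 4, 1904 → Nov 4, 1905: 365 days.
Nov 4, 1905 → Nov 4, 1906: 365 days.
Nov 4, 1906 → Nov 4, 1907: 365 days.
Nov 4, 1907 → Dec 4, 1907: 30 days (November has 30).
Dec 4, 1907 → Jan 4, 1908: 31 days (December has 31).
Jan 4, 1908 → Feb 4, 1908: 31 days (January has 31).
Feb 4, 1908 → Feb 25, 1908: 21 days.
Total: 4860 days.

4860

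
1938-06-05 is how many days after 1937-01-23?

498

Jan 23, 1937 → Jan 23, 1938: 365 days.
Jan 23, 1938 → Feb 23, 1938: 31 days (January has 31).
Feb 23, 1938 → Mar 23, 1938: 28 days (February has 28).
Mar 23, 1938 → Apr 23, 1938: 31 days (March has 31).
Apr 23, 1938 → May 23, 1938: 30 days (April has 30).
May 23, 1938 → Jun 5, 1938: 13 days.
Total: 498 days.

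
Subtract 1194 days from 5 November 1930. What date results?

July 30, 1927

−365 (one year) → Nov 5, 1929 (829 left).
−365 (one year) → Nov 5, 1928 (464 left).
−366 (one year; includes Feb 29, 1928) → Nov 5, 1927 (98 left).
−5 → Oct 31, 1927 (end of Oct, 31 days; 93 left).
−31 → Sep 30, 1927 (end of Sep, 30 days; 62 left).
−30 → Aug 31, 1927 (end of Aug, 31 days; 32 left).
−31 → Jul 31, 1927 (end of Jul, 31 days; 1 left).
−1 → Jul 30, 1927.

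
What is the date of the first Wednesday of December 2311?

December 6, 2311

December 1, 2311 is a Friday.
The first Wednesday is therefore December 6 (5 days later).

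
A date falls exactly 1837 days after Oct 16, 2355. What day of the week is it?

Wednesday

Oct 16, 2355 is a Sunday.
1837 mod 7 = 3, so 1837 days after a Sunday is Sunday + 3 = Wednesday.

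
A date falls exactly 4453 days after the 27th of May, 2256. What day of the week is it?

First find the weekday of May 27, 2256. Doomsday rule: the anchor day for the 2200s is Friday. For year 56: 56÷12 = 4 r 8, and 8÷4 = 2, so 4+8+2 = 14.
Friday + 14 ≡ Friday — that's 2256's doomsday.
In May the doomsday date is May 9.
May 27 is 18 days after May 9; 18 mod 7 = 4, so Friday + 4 = Tuesday.
4453 mod 7 = 1, so 4453 days after a Tuesday is Tuesday + 1 = Wednesday.

Wednesday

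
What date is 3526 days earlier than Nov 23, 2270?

March 29, 2261

−365 (one year) → Nov 23, 2269 (3161 left).
−365 (one year) → Nov 23, 2268 (2796 left).
−366 (one year; includes Feb 29, 2268) → Nov 23, 2267 (2430 left).
−365 (one year) → Nov 23, 2266 (2065 left).
−365 (one year) → Nov 23, 2265 (1700 left).
−365 (one year) → Nov 23, 2264 (1335 left).
−366 (one year; includes Feb 29, 2264) → Nov 23, 2263 (969 left).
−365 (one year) → Nov 23, 2262 (604 left).
−365 (one year) → Nov 23, 2261 (239 left).
−23 → Oct 31, 2261 (end of Oct, 31 days; 216 left).
−31 → Sep 30, 2261 (end of Sep, 30 days; 185 left).
−30 → Aug 31, 2261 (end of Aug, 31 days; 155 left).
−31 → Jul 31, 2261 (end of Jul, 31 days; 124 left).
−31 → Jun 30, 2261 (end of Jun, 30 days; 93 left).
−30 → May 31, 2261 (end of May, 31 days; 63 left).
−31 → Apr 30, 2261 (end of Apr, 30 days; 32 left).
−30 → Mar 31, 2261 (end of Mar, 31 days; 2 left).
−2 → Mar 29, 2261.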